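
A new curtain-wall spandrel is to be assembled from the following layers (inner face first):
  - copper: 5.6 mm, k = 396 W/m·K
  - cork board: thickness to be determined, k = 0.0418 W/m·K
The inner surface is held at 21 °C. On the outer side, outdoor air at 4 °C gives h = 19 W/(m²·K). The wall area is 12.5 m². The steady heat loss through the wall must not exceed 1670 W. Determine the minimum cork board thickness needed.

L ≈ 3.12 mm

Thermal resistances in series:
R_copper = L/(kA) = 0.0056/(396×12.5) = 1.131×10^-6 K/W
R_outer film = 1/(h_o·A) = 1/(19×12.5) = 0.004211 K/W
Sum of the known resistances R_other = 0.004212 K/W
Required total resistance R_tot = ΔT/Q_allow = 17/1670 = 0.01018 K/W
R_cork board = R_tot − R_other = 0.005968 K/W
L = R·k·A = 0.005968×0.0418×12.5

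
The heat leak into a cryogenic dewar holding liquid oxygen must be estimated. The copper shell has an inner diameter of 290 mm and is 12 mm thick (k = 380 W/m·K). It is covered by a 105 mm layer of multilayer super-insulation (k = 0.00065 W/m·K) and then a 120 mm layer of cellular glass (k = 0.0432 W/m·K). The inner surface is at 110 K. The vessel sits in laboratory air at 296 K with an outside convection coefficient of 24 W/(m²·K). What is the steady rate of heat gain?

Q ≈ 0.591 W

For a spherical shell R = (1/r₁ − 1/r₂)/(4πk); film R = 1/(h·4πr²). In series:
R_copper shell = (1/0.145 − 1/0.157)/(4π×380) = 1.104×10^-4 K/W
R_multilayer super-insulation = (1/0.157 − 1/0.262)/(4π×0.00065) = 312.5 K/W
R_cellular glass = (1/0.262 − 1/0.382)/(4π×0.0432) = 2.209 K/W
R_outer film = 1/(h·4πr_o²) = 1/(24×4π×0.382²) = 0.02272 K/W
R_total = 314.7 K/W
Q = ΔT/R_total = 186/314.7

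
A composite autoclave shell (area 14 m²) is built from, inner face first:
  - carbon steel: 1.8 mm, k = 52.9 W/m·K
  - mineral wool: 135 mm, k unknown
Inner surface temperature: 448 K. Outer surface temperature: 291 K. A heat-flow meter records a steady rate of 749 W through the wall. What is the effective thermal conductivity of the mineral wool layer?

Using the resistance-network approach (series):
R_carbon steel = L/(kA) = 0.0018/(52.9×14) = 2.43×10^-6 K/W
Sum of known resistances R_other = 2.43×10^-6 K/W
Total R = ΔT/Q = 157/749 = 0.2096 K/W
R_mineral wool = R_total − R_other = 0.2096 K/W
k = L/(R·A) = 0.135/(0.2096×14)

k ≈ 0.046 W/(m·K)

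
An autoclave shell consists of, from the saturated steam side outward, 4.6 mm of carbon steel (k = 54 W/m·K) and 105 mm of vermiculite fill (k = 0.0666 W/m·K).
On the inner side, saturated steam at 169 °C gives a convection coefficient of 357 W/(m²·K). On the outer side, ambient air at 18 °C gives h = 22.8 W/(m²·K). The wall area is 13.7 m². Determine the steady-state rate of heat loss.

Model the wall as resistances in series:
R_inner film = 1/(h_i·A) = 1/(357×13.7) = 2.045×10^-4 K/W
R_carbon steel = L/(kA) = 0.0046/(54×13.7) = 6.218×10^-6 K/W
R_vermiculite fill = L/(kA) = 0.105/(0.0666×13.7) = 0.1151 K/W
R_outer film = 1/(h_o·A) = 1/(22.8×13.7) = 0.003201 K/W
R_total = 0.1185 K/W
Q = ΔT / R_total = 151 / 0.1185

Q ≈ 1270 W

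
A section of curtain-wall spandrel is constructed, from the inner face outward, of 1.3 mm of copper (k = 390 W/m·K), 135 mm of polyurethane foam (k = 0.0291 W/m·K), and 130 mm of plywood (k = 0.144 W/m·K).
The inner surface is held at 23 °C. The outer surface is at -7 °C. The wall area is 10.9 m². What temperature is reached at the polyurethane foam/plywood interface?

T ≈ -2.11 °C

Thermal resistances in series:
R_copper = L/(kA) = 0.0013/(390×10.9) = 3.058×10^-7 K/W
R_polyurethane foam = L/(kA) = 0.135/(0.0291×10.9) = 0.4256 K/W
R_plywood = L/(kA) = 0.13/(0.144×10.9) = 0.08282 K/W
R_total = 0.5084 K/W;  Q = ΔT/R_total = 30/0.5084 = 59 W
T_interface = T_inner − Q·ΣR(inner→interface) = 23 − 59×0.4256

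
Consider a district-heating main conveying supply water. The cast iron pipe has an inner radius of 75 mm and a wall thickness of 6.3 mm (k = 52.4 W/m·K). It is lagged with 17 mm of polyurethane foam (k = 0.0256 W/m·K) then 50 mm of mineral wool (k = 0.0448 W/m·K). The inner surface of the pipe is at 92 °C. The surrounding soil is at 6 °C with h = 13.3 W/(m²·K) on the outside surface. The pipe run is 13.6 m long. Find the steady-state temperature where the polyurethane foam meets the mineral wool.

For a radial system each layer contributes R = ln(r_out/r_in)/(2πkL); films add R = 1/(hA).
R_cast iron pipe wall = ln(81.3/75)/(2π×52.4×13.6) = 1.801×10^-5 K/W
R_polyurethane foam = ln(98.3/81.3)/(2π×0.0256×13.6) = 0.0868 K/W
R_mineral wool = ln(148.3/98.3)/(2π×0.0448×13.6) = 0.1074 K/W
R_outer film = 1/(h_o·2πr_oL) = 1/(13.3×2π×0.1483×13.6) = 0.005933 K/W
R_total = 0.2002 K/W
Q = ΔT/R_total = 86/0.2002
Q = 430 W
T_interface = T_inner − Q·ΣR(inner→interface) = 92 − 430×0.08682

T ≈ 54.7 °C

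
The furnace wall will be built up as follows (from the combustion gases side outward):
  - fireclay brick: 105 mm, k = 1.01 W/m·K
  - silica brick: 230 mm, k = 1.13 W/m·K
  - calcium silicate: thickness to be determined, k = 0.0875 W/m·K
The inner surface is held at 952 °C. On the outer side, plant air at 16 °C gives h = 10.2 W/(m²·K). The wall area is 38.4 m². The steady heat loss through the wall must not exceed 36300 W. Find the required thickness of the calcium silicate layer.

Using the resistance-network approach (series):
R_fireclay brick = L/(kA) = 0.105/(1.01×38.4) = 0.002707 K/W
R_silica brick = L/(kA) = 0.23/(1.13×38.4) = 0.005301 K/W
R_outer film = 1/(h_o·A) = 1/(10.2×38.4) = 0.002553 K/W
Sum of the known resistances R_other = 0.01056 K/W
Required total resistance R_tot = ΔT/Q_allow = 936/36300 = 0.02579 K/W
R_calcium silicate = R_tot − R_other = 0.01522 K/W
L = R·k·A = 0.01522×0.0875×38.4

L ≈ 51.2 mm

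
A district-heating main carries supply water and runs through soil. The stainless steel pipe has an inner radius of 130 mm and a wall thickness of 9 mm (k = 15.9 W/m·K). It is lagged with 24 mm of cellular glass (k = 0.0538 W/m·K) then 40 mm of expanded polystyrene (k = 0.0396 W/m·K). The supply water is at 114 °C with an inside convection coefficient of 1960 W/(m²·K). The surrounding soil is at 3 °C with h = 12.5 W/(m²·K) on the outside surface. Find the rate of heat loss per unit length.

Cylindrical conduction, so R = ln(r₂/r₁)/(2πkL) per layer, in series:
R_inner film = 1/(h_i·2πr₁L) = 1/(1960×2π×0.13×1) = 6.246×10^-4 K/W
R_stainless steel pipe wall = ln(139/130)/(2π×15.9×1) = 6.7×10^-4 K/W
R_cellular glass = ln(163/139)/(2π×0.0538×1) = 0.4712 K/W
R_expanded polystyrene = ln(203/163)/(2π×0.0396×1) = 0.882 K/W
R_outer film = 1/(h_o·2πr_oL) = 1/(12.5×2π×0.203×1) = 0.06272 K/W
R_total = 1.417 K/W
Q = ΔT/R_total = 111/1.417

q′ ≈ 78.3 W/m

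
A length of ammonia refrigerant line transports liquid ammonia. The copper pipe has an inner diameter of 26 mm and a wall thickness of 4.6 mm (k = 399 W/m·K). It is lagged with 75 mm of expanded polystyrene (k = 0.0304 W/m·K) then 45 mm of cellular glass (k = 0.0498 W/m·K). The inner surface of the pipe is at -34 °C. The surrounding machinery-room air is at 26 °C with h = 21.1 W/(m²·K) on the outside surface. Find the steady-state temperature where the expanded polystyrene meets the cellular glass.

T ≈ 18.1 °C

Per-layer cylindrical resistances, series-summed:
R_copper pipe wall = ln(17.6/13)/(2π×399×1) = 1.208×10^-4 K/W
R_expanded polystyrene = ln(92.6/17.6)/(2π×0.0304×1) = 8.693 K/W
R_cellular glass = ln(137.6/92.6)/(2π×0.0498×1) = 1.266 K/W
R_outer film = 1/(h_o·2πr_oL) = 1/(21.1×2π×0.1376×1) = 0.05482 K/W
R_total = 10.01 K/W
Q = ΔT/R_total = 60/10.01
Q = 5.99 W/m
T_interface = T_inner + Q·ΣR(inner→interface) = -34 + 5.99×8.693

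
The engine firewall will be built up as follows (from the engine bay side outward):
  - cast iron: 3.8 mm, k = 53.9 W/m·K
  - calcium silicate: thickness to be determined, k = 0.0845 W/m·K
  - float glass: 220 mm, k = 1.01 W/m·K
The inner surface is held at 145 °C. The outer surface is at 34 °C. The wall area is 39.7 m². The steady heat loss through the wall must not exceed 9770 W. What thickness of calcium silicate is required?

L ≈ 19.7 mm

Series thermal resistances:
R_cast iron = L/(kA) = 0.0038/(53.9×39.7) = 1.776×10^-6 K/W
R_float glass = L/(kA) = 0.22/(1.01×39.7) = 0.005487 K/W
Sum of the known resistances R_other = 0.005488 K/W
Required total resistance R_tot = ΔT/Q_allow = 111/9770 = 0.01136 K/W
R_calcium silicate = R_tot − R_other = 0.005873 K/W
L = R·k·A = 0.005873×0.0845×39.7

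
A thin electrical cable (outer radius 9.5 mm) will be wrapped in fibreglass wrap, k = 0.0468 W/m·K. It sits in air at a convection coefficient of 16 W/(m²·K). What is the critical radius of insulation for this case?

For a cylinder r_cr = k/h = 0.0468/16
r_cr = 2.93 mm; since the bare radius (9.5 mm) is above r_cr, any added insulation will reduce heat loss.

r_cr ≈ 2.93 mm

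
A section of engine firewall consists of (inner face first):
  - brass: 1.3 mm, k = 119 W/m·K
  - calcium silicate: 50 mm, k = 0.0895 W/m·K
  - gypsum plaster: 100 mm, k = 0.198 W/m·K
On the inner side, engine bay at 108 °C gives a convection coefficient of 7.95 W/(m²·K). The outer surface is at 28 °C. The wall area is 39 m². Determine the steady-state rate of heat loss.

Q ≈ 2620 W

Treating each layer as a thermal resistance in series:
R_inner film = 1/(h_i·A) = 1/(7.95×39) = 0.003225 K/W
R_brass = L/(kA) = 0.0013/(119×39) = 2.801×10^-7 K/W
R_calcium silicate = L/(kA) = 0.05/(0.0895×39) = 0.01432 K/W
R_gypsum plaster = L/(kA) = 0.1/(0.198×39) = 0.01295 K/W
R_total = 0.0305 K/W
Q = ΔT / R_total = 80 / 0.0305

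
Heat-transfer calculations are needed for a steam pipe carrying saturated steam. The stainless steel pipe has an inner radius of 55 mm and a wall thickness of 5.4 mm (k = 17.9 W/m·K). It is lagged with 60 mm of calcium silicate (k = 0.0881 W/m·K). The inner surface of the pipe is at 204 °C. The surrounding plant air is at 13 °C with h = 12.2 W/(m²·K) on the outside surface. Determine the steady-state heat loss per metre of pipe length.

q′ ≈ 141 W/m

Cylindrical conduction, so R = ln(r₂/r₁)/(2πkL) per layer, in series:
R_stainless steel pipe wall = ln(60.4/55)/(2π×17.9×1) = 8.327×10^-4 K/W
R_calcium silicate = ln(120.4/60.4)/(2π×0.0881×1) = 1.246 K/W
R_outer film = 1/(h_o·2πr_oL) = 1/(12.2×2π×0.1204×1) = 0.1084 K/W
R_total = 1.355 K/W
Q = ΔT/R_total = 191/1.355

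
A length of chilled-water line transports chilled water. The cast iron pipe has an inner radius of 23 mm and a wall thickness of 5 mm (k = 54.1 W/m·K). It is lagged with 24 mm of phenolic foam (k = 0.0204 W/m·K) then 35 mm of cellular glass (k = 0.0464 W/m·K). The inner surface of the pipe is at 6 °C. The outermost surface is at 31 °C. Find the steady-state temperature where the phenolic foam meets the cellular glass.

T ≈ 24.3 °C

Cylindrical conduction, so R = ln(r₂/r₁)/(2πkL) per layer, in series:
R_cast iron pipe wall = ln(28/23)/(2π×54.1×1) = 5.787×10^-4 K/W
R_phenolic foam = ln(52/28)/(2π×0.0204×1) = 4.83 K/W
R_cellular glass = ln(87/52)/(2π×0.0464×1) = 1.765 K/W
R_total = 6.595 K/W
Q = ΔT/R_total = 25/6.595
Q = 3.79 W/m
T_interface = T_inner + Q·ΣR(inner→interface) = 6 + 3.79×4.83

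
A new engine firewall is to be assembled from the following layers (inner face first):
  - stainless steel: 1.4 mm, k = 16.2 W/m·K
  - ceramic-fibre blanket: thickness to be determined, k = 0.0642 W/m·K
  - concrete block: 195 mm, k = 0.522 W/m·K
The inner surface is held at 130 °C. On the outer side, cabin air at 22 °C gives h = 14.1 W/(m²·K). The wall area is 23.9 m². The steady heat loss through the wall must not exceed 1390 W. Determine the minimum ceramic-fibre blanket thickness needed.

L ≈ 90.7 mm

Treating each layer as a thermal resistance in series:
R_stainless steel = L/(kA) = 0.0014/(16.2×23.9) = 3.616×10^-6 K/W
R_concrete block = L/(kA) = 0.195/(0.522×23.9) = 0.01563 K/W
R_outer film = 1/(h_o·A) = 1/(14.1×23.9) = 0.002967 K/W
Sum of the known resistances R_other = 0.0186 K/W
Required total resistance R_tot = ΔT/Q_allow = 108/1390 = 0.0777 K/W
R_ceramic-fibre blanket = R_tot − R_other = 0.0591 K/W
L = R·k·A = 0.0591×0.0642×23.9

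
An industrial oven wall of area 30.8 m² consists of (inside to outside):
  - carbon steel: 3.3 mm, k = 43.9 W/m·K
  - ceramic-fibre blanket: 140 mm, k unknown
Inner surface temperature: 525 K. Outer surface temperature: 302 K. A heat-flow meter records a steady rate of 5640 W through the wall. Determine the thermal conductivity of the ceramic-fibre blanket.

k ≈ 0.115 W/(m·K)

Series thermal resistances:
R_carbon steel = L/(kA) = 0.0033/(43.9×30.8) = 2.441×10^-6 K/W
Sum of known resistances R_other = 2.441×10^-6 K/W
Total R = ΔT/Q = 223/5640 = 0.03954 K/W
R_ceramic-fibre blanket = R_total − R_other = 0.03954 K/W
k = L/(R·A) = 0.14/(0.03954×30.8)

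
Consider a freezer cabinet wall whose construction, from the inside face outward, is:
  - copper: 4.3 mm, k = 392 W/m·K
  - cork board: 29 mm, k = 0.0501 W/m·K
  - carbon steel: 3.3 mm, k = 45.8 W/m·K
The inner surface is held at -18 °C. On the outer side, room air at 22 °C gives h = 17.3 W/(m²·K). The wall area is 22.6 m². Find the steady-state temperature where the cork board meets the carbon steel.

Treating each layer as a thermal resistance in series:
R_copper = L/(kA) = 0.0043/(392×22.6) = 4.854×10^-7 K/W
R_cork board = L/(kA) = 0.029/(0.0501×22.6) = 0.02561 K/W
R_carbon steel = L/(kA) = 0.0033/(45.8×22.6) = 3.188×10^-6 K/W
R_outer film = 1/(h_o·A) = 1/(17.3×22.6) = 0.002558 K/W
R_total = 0.02817 K/W;  Q = ΔT/R_total = 40/0.02817 = 1420 W
T_interface = T_inner + Q·ΣR(inner→interface) = -18 + 1420×0.02561

T ≈ 18.4 °C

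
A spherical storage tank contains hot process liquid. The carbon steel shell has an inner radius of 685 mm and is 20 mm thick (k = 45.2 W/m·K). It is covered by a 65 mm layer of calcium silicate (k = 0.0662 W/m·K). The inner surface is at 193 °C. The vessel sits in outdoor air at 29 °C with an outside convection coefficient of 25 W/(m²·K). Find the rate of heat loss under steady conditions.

Radial (spherical) resistances in series:
R_carbon steel shell = (1/0.685 − 1/0.705)/(4π×45.2) = 7.291×10^-5 K/W
R_calcium silicate = (1/0.705 − 1/0.77)/(4π×0.0662) = 0.1439 K/W
R_outer film = 1/(h·4πr_o²) = 1/(25×4π×0.77²) = 0.005369 K/W
R_total = 0.1494 K/W
Q = ΔT/R_total = 164/0.1494

Q ≈ 1100 W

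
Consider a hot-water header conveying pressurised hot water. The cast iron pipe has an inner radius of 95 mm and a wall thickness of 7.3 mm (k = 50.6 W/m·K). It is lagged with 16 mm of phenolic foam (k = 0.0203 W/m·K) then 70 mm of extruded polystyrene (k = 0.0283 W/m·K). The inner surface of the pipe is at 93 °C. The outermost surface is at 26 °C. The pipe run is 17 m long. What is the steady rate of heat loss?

Cylindrical conduction, so R = ln(r₂/r₁)/(2πkL) per layer, in series:
R_cast iron pipe wall = ln(102.3/95)/(2π×50.6×17) = 1.37×10^-5 K/W
R_phenolic foam = ln(118.3/102.3)/(2π×0.0203×17) = 0.06702 K/W
R_extruded polystyrene = ln(188.3/118.3)/(2π×0.0283×17) = 0.1538 K/W
R_total = 0.2208 K/W
Q = ΔT/R_total = 67/0.2208

Q ≈ 303 W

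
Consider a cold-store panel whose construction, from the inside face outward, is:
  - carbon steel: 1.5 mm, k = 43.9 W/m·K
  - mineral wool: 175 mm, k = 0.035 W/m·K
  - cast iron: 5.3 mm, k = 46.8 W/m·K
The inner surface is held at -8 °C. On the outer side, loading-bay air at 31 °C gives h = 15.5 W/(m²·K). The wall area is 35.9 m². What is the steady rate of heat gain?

Q ≈ 276 W

Series thermal resistances:
R_carbon steel = L/(kA) = 0.0015/(43.9×35.9) = 9.518×10^-7 K/W
R_mineral wool = L/(kA) = 0.175/(0.035×35.9) = 0.1393 K/W
R_cast iron = L/(kA) = 0.0053/(46.8×35.9) = 3.155×10^-6 K/W
R_outer film = 1/(h_o·A) = 1/(15.5×35.9) = 0.001797 K/W
R_total = 0.1411 K/W
Q = ΔT / R_total = 39 / 0.1411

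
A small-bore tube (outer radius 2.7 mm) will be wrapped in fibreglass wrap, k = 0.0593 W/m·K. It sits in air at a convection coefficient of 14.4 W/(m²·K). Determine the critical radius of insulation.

r_cr ≈ 4.12 mm

For a cylinder r_cr = k/h = 0.0593/14.4
r_cr = 4.12 mm; since the bare radius (2.7 mm) is below r_cr, adding a thin layer of insulation will *increase* heat loss.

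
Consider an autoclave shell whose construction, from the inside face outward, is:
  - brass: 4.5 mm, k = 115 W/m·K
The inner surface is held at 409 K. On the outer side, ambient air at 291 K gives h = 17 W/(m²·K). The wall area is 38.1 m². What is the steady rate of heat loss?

Series thermal resistances:
R_brass = L/(kA) = 0.0045/(115×38.1) = 1.027×10^-6 K/W
R_outer film = 1/(h_o·A) = 1/(17×38.1) = 0.001544 K/W
R_total = 0.001545 K/W
Q = ΔT / R_total = 118 / 0.001545

Q ≈ 76400 W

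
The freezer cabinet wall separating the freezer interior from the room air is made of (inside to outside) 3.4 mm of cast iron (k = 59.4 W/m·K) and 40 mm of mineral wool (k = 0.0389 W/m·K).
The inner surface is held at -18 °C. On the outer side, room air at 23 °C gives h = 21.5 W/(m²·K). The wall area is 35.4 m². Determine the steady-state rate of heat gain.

Q ≈ 1350 W

Model the wall as resistances in series:
R_cast iron = L/(kA) = 0.0034/(59.4×35.4) = 1.617×10^-6 K/W
R_mineral wool = L/(kA) = 0.04/(0.0389×35.4) = 0.02905 K/W
R_outer film = 1/(h_o·A) = 1/(21.5×35.4) = 0.001314 K/W
R_total = 0.03036 K/W
Q = ΔT / R_total = 41 / 0.03036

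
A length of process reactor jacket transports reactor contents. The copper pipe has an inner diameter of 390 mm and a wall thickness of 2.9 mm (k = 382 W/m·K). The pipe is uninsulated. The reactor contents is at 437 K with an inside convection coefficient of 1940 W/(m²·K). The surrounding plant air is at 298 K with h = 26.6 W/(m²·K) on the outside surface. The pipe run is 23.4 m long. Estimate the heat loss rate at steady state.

Q ≈ 106000 W

Per-layer cylindrical resistances, series-summed:
R_inner film = 1/(h_i·2πr₁L) = 1/(1940×2π×0.195×23.4) = 1.798×10^-5 K/W
R_copper pipe wall = ln(197.9/195)/(2π×382×23.4) = 2.628×10^-7 K/W
R_outer film = 1/(h_o·2πr_oL) = 1/(26.6×2π×0.1979×23.4) = 0.001292 K/W
R_total = 0.00131 K/W
Q = ΔT/R_total = 139/0.00131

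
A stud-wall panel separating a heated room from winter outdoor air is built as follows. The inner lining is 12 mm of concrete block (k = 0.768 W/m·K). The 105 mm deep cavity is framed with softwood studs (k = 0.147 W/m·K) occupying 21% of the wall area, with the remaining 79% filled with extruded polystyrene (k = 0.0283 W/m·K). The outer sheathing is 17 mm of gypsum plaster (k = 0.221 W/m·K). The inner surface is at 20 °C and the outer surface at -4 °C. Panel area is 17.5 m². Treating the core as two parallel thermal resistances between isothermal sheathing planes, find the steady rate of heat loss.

Q ≈ 203 W

Sheathing layers in series; stud and cavity paths in parallel between them.
R_inner = 0.012/(0.768×17.5) = 8.929×10^-4 K/W
R_stud  = 0.105/(0.147×0.21×17.5) = 0.1944 K/W
R_cav   = 0.105/(0.0283×0.79×17.5) = 0.2684 K/W
1/R_core = 1/R_stud + 1/R_cav → R_core = 0.1127 K/W
R_outer = 0.017/(0.221×17.5) = 0.004396 K/W
R_total = 0.118 K/W
Q = ΔT/R_total = 24/0.118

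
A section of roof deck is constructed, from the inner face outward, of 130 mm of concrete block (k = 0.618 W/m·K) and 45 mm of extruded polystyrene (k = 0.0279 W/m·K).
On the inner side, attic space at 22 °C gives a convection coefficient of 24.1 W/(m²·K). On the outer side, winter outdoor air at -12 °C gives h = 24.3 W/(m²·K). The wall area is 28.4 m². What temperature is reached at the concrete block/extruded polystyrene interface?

Treating each layer as a thermal resistance in series:
R_inner film = 1/(h_i·A) = 1/(24.1×28.4) = 0.001461 K/W
R_concrete block = L/(kA) = 0.13/(0.618×28.4) = 0.007407 K/W
R_extruded polystyrene = L/(kA) = 0.045/(0.0279×28.4) = 0.05679 K/W
R_outer film = 1/(h_o·A) = 1/(24.3×28.4) = 0.001449 K/W
R_total = 0.06711 K/W;  Q = ΔT/R_total = 34/0.06711 = 506.6 W
T_interface = T_inner − Q·ΣR(inner→interface) = 22 − 507×0.008868

T ≈ 17.5 °C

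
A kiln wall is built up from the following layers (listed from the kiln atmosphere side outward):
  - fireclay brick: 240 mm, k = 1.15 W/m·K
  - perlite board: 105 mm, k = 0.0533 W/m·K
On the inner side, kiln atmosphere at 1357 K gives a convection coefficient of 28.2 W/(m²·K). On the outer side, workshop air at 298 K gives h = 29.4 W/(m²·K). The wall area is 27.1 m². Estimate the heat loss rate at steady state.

Q ≈ 12800 W

Series thermal resistances:
R_inner film = 1/(h_i·A) = 1/(28.2×27.1) = 0.001309 K/W
R_fireclay brick = L/(kA) = 0.24/(1.15×27.1) = 0.007701 K/W
R_perlite board = L/(kA) = 0.105/(0.0533×27.1) = 0.07269 K/W
R_outer film = 1/(h_o·A) = 1/(29.4×27.1) = 0.001255 K/W
R_total = 0.08296 K/W
Q = ΔT / R_total = 1059 / 0.08296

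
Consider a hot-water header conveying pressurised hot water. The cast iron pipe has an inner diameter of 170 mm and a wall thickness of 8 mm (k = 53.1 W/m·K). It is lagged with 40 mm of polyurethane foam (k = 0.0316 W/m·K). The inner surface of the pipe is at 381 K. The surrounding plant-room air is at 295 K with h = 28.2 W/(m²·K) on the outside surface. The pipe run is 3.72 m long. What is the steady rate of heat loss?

For a radial system each layer contributes R = ln(r_out/r_in)/(2πkL); films add R = 1/(hA).
R_cast iron pipe wall = ln(93/85)/(2π×53.1×3.72) = 7.247×10^-5 K/W
R_polyurethane foam = ln(133/93)/(2π×0.0316×3.72) = 0.4844 K/W
R_outer film = 1/(h_o·2πr_oL) = 1/(28.2×2π×0.133×3.72) = 0.01141 K/W
R_total = 0.4958 K/W
Q = ΔT/R_total = 86/0.4958

Q ≈ 173 W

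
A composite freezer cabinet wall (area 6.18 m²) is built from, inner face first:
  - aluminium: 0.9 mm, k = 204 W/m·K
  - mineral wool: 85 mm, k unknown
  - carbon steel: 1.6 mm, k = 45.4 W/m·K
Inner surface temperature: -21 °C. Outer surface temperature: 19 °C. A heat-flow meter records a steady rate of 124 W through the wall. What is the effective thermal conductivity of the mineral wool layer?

Using the resistance-network approach (series):
R_aluminium = L/(kA) = 0.0009/(204×6.18) = 7.139×10^-7 K/W
R_carbon steel = L/(kA) = 0.0016/(45.4×6.18) = 5.703×10^-6 K/W
Sum of known resistances R_other = 6.417×10^-6 K/W
Total R = ΔT/Q = 40/124 = 0.3226 K/W
R_mineral wool = R_total − R_other = 0.3226 K/W
k = L/(R·A) = 0.085/(0.3226×6.18)

k ≈ 0.0426 W/(m·K)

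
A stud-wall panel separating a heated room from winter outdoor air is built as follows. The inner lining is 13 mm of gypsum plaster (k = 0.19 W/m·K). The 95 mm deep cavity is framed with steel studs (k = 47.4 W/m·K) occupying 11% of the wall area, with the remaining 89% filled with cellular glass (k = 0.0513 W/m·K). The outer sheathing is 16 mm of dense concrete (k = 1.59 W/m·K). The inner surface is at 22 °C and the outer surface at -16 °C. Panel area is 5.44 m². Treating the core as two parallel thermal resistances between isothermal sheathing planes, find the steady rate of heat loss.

Sheathing layers in series; stud and cavity paths in parallel between them.
R_inner = 0.013/(0.19×5.44) = 0.01258 K/W
R_stud  = 0.095/(47.4×0.11×5.44) = 0.003349 K/W
R_cav   = 0.095/(0.0513×0.89×5.44) = 0.3825 K/W
1/R_core = 1/R_stud + 1/R_cav → R_core = 0.00332 K/W
R_outer = 0.016/(1.59×5.44) = 0.00185 K/W
R_total = 0.01775 K/W
Q = ΔT/R_total = 38/0.01775

Q ≈ 2140 W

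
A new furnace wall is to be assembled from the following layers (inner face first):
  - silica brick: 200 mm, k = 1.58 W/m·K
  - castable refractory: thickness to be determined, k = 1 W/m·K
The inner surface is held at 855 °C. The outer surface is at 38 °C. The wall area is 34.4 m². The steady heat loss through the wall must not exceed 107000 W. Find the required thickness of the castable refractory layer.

L ≈ 136 mm

Treating each layer as a thermal resistance in series:
R_silica brick = L/(kA) = 0.2/(1.58×34.4) = 0.00368 K/W
Sum of the known resistances R_other = 0.00368 K/W
Required total resistance R_tot = ΔT/Q_allow = 817/107000 = 0.007636 K/W
R_castable refractory = R_tot − R_other = 0.003956 K/W
L = R·k·A = 0.003956×1×34.4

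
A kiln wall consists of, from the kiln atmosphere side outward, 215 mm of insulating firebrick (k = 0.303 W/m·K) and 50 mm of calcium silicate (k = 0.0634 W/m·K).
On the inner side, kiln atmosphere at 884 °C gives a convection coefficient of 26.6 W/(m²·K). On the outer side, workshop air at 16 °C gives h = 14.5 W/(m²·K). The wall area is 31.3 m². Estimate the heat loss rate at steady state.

Treating each layer as a thermal resistance in series:
R_inner film = 1/(h_i·A) = 1/(26.6×31.3) = 0.001201 K/W
R_insulating firebrick = L/(kA) = 0.215/(0.303×31.3) = 0.02267 K/W
R_calcium silicate = L/(kA) = 0.05/(0.0634×31.3) = 0.0252 K/W
R_outer film = 1/(h_o·A) = 1/(14.5×31.3) = 0.002203 K/W
R_total = 0.05127 K/W
Q = ΔT / R_total = 868 / 0.05127

Q ≈ 16900 W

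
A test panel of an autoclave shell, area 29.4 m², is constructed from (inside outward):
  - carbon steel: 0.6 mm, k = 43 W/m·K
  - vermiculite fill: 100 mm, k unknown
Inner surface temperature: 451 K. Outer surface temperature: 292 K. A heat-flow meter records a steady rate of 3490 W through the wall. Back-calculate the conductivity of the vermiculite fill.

k ≈ 0.0747 W/(m·K)

Treating each layer as a thermal resistance in series:
R_carbon steel = L/(kA) = 0.0006/(43×29.4) = 4.746×10^-7 K/W
Sum of known resistances R_other = 4.746×10^-7 K/W
Total R = ΔT/Q = 159/3490 = 0.04556 K/W
R_vermiculite fill = R_total − R_other = 0.04556 K/W
k = L/(R·A) = 0.1/(0.04556×29.4)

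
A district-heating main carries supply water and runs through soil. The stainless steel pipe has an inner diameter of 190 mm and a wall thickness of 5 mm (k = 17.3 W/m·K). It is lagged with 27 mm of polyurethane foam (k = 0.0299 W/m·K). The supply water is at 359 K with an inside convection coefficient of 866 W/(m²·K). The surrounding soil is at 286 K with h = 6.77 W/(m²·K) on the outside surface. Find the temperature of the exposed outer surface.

For a radial system each layer contributes R = ln(r_out/r_in)/(2πkL); films add R = 1/(hA).
R_inner film = 1/(h_i·2πr₁L) = 1/(866×2π×0.095×1) = 0.001935 K/W
R_stainless steel pipe wall = ln(100/95)/(2π×17.3×1) = 4.719×10^-4 K/W
R_polyurethane foam = ln(127/100)/(2π×0.0299×1) = 1.272 K/W
R_outer film = 1/(h_o·2πr_oL) = 1/(6.77×2π×0.127×1) = 0.1851 K/W
R_total = 1.46 K/W
Q = ΔT/R_total = 73/1.46
Q = 50 W/m
T_interface = T_inner − Q·ΣR(inner→interface) = 359 − 50×1.275

T ≈ 295 K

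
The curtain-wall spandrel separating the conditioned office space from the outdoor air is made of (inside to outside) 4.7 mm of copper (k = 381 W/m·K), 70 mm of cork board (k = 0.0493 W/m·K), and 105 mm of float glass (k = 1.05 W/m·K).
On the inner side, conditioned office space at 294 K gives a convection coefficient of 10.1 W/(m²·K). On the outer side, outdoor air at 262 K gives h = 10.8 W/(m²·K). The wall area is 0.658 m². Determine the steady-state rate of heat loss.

Q ≈ 12.3 W

Model the wall as resistances in series:
R_inner film = 1/(h_i·A) = 1/(10.1×0.658) = 0.1505 K/W
R_copper = L/(kA) = 0.0047/(381×0.658) = 1.875×10^-5 K/W
R_cork board = L/(kA) = 0.07/(0.0493×0.658) = 2.158 K/W
R_float glass = L/(kA) = 0.105/(1.05×0.658) = 0.152 K/W
R_outer film = 1/(h_o·A) = 1/(10.8×0.658) = 0.1407 K/W
R_total = 2.601 K/W
Q = ΔT / R_total = 32 / 2.601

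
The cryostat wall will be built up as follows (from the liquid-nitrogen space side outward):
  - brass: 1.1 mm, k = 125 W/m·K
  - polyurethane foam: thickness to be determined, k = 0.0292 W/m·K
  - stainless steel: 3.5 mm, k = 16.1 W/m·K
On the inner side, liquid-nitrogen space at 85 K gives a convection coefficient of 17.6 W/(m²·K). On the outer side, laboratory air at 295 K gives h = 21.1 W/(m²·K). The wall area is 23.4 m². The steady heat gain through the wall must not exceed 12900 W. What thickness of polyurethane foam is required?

Using the resistance-network approach (series):
R_inner film = 1/(h_i·A) = 1/(17.6×23.4) = 0.002428 K/W
R_brass = L/(kA) = 0.0011/(125×23.4) = 3.761×10^-7 K/W
R_stainless steel = L/(kA) = 0.0035/(16.1×23.4) = 9.29×10^-6 K/W
R_outer film = 1/(h_o·A) = 1/(21.1×23.4) = 0.002025 K/W
Sum of the known resistances R_other = 0.004463 K/W
Required total resistance R_tot = ΔT/Q_allow = 210/12900 = 0.01628 K/W
R_polyurethane foam = R_tot − R_other = 0.01182 K/W
L = R·k·A = 0.01182×0.0292×23.4

L ≈ 8.07 mm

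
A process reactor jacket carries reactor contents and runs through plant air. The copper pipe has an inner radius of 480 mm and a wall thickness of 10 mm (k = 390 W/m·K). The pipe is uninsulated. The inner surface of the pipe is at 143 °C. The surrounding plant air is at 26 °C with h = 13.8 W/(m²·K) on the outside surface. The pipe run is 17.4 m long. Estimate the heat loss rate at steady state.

Radial resistances (cylindrical: R_cond = ln(r_o/r_i)/(2πkL), R_conv = 1/(h·2πrL)):
R_copper pipe wall = ln(490/480)/(2π×390×17.4) = 4.836×10^-7 K/W
R_outer film = 1/(h_o·2πr_oL) = 1/(13.8×2π×0.49×17.4) = 0.001353 K/W
R_total = 0.001353 K/W
Q = ΔT/R_total = 117/0.001353

Q ≈ 86500 W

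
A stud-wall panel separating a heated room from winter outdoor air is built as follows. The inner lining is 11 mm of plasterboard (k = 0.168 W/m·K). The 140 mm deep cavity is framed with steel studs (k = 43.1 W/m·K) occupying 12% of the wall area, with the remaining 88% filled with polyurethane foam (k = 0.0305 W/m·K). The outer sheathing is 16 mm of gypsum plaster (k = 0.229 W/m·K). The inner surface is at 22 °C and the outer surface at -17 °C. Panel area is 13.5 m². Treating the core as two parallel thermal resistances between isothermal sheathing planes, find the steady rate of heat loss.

Sheathing layers in series; stud and cavity paths in parallel between them.
R_inner = 0.011/(0.168×13.5) = 0.00485 K/W
R_stud  = 0.14/(43.1×0.12×13.5) = 0.002005 K/W
R_cav   = 0.14/(0.0305×0.88×13.5) = 0.3864 K/W
1/R_core = 1/R_stud + 1/R_cav → R_core = 0.001995 K/W
R_outer = 0.016/(0.229×13.5) = 0.005175 K/W
R_total = 0.01202 K/W
Q = ΔT/R_total = 39/0.01202

Q ≈ 3240 W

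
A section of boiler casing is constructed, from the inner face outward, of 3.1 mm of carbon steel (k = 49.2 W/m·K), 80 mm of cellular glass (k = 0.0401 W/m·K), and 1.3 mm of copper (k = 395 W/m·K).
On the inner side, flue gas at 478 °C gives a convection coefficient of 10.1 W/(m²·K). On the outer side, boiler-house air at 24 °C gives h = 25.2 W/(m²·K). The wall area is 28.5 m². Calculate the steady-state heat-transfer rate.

Treating each layer as a thermal resistance in series:
R_inner film = 1/(h_i·A) = 1/(10.1×28.5) = 0.003474 K/W
R_carbon steel = L/(kA) = 0.0031/(49.2×28.5) = 2.211×10^-6 K/W
R_cellular glass = L/(kA) = 0.08/(0.0401×28.5) = 0.07 K/W
R_copper = L/(kA) = 0.0013/(395×28.5) = 1.155×10^-7 K/W
R_outer film = 1/(h_o·A) = 1/(25.2×28.5) = 0.001392 K/W
R_total = 0.07487 K/W
Q = ΔT / R_total = 454 / 0.07487

Q ≈ 6060 W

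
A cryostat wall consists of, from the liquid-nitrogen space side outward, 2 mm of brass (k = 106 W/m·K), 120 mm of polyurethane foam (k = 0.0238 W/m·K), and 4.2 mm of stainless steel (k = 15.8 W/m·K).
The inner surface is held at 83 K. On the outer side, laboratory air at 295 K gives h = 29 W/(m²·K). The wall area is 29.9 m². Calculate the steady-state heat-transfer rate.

Treating each layer as a thermal resistance in series:
R_brass = L/(kA) = 0.002/(106×29.9) = 6.31×10^-7 K/W
R_polyurethane foam = L/(kA) = 0.12/(0.0238×29.9) = 0.1686 K/W
R_stainless steel = L/(kA) = 0.0042/(15.8×29.9) = 8.89×10^-6 K/W
R_outer film = 1/(h_o·A) = 1/(29×29.9) = 0.001153 K/W
R_total = 0.1698 K/W
Q = ΔT / R_total = 212 / 0.1698

Q ≈ 1250 W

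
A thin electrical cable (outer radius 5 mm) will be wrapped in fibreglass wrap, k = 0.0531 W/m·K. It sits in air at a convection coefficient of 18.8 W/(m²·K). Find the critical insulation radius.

r_cr ≈ 2.82 mm

For a cylinder r_cr = k/h = 0.0531/18.8
r_cr = 2.82 mm; since the bare radius (5 mm) is above r_cr, any added insulation will reduce heat loss.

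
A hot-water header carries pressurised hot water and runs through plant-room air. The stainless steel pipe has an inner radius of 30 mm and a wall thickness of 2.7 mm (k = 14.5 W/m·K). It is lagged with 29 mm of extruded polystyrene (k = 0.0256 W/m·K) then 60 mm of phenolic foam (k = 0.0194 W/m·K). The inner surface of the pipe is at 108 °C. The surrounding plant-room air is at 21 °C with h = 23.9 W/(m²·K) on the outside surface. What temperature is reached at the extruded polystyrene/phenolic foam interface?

T ≈ 72.1 °C

Radial resistances (cylindrical: R_cond = ln(r_o/r_i)/(2πkL), R_conv = 1/(h·2πrL)):
R_stainless steel pipe wall = ln(32.7/30)/(2π×14.5×1) = 9.459×10^-4 K/W
R_extruded polystyrene = ln(61.7/32.7)/(2π×0.0256×1) = 3.947 K/W
R_phenolic foam = ln(121.7/61.7)/(2π×0.0194×1) = 5.573 K/W
R_outer film = 1/(h_o·2πr_oL) = 1/(23.9×2π×0.1217×1) = 0.05472 K/W
R_total = 9.576 K/W
Q = ΔT/R_total = 87/9.576
Q = 9.09 W/m
T_interface = T_inner − Q·ΣR(inner→interface) = 108 − 9.09×3.948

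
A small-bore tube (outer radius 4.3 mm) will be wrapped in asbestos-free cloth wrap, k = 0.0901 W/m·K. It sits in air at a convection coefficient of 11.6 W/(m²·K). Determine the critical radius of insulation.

r_cr ≈ 7.77 mm

For a cylinder r_cr = k/h = 0.0901/11.6
r_cr = 7.77 mm; since the bare radius (4.3 mm) is below r_cr, adding a thin layer of insulation will *increase* heat loss.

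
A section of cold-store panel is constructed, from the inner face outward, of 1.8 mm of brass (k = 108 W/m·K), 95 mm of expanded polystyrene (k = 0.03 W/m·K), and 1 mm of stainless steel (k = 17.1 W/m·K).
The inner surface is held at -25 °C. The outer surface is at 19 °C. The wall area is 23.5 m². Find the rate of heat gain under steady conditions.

Q ≈ 327 W

Using the resistance-network approach (series):
R_brass = L/(kA) = 0.0018/(108×23.5) = 7.092×10^-7 K/W
R_expanded polystyrene = L/(kA) = 0.095/(0.03×23.5) = 0.1348 K/W
R_stainless steel = L/(kA) = 0.001/(17.1×23.5) = 2.488×10^-6 K/W
R_total = 0.1348 K/W
Q = ΔT / R_total = 44 / 0.1348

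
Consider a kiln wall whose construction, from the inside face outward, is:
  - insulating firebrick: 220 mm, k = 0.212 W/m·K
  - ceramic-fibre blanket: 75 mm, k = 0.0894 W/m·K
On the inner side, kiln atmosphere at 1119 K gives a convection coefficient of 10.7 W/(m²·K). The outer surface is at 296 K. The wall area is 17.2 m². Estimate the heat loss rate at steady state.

Series thermal resistances:
R_inner film = 1/(h_i·A) = 1/(10.7×17.2) = 0.005434 K/W
R_insulating firebrick = L/(kA) = 0.22/(0.212×17.2) = 0.06033 K/W
R_ceramic-fibre blanket = L/(kA) = 0.075/(0.0894×17.2) = 0.04877 K/W
R_total = 0.1145 K/W
Q = ΔT / R_total = 823 / 0.1145

Q ≈ 7190 W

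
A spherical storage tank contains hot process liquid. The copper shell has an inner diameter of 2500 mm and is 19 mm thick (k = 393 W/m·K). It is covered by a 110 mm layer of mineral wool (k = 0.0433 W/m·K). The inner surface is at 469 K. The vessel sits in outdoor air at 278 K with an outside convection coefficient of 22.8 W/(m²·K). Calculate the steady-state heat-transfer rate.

Q ≈ 1630 W

Each spherical layer contributes R = (1/r_i − 1/r_o)/(4πk):
R_copper shell = (1/1.25 − 1/1.269)/(4π×393) = 2.425×10^-6 K/W
R_mineral wool = (1/1.269 − 1/1.379)/(4π×0.0433) = 0.1155 K/W
R_outer film = 1/(h·4πr_o²) = 1/(22.8×4π×1.379²) = 0.001835 K/W
R_total = 0.1174 K/W
Q = ΔT/R_total = 191/0.1174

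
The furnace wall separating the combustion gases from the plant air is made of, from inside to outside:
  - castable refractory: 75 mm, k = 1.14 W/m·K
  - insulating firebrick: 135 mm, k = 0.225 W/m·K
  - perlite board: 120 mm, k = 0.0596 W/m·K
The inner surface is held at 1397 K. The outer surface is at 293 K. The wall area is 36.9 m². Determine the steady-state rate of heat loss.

Q ≈ 15200 W

Series thermal resistances:
R_castable refractory = L/(kA) = 0.075/(1.14×36.9) = 0.001783 K/W
R_insulating firebrick = L/(kA) = 0.135/(0.225×36.9) = 0.01626 K/W
R_perlite board = L/(kA) = 0.12/(0.0596×36.9) = 0.05456 K/W
R_total = 0.07261 K/W
Q = ΔT / R_total = 1104 / 0.07261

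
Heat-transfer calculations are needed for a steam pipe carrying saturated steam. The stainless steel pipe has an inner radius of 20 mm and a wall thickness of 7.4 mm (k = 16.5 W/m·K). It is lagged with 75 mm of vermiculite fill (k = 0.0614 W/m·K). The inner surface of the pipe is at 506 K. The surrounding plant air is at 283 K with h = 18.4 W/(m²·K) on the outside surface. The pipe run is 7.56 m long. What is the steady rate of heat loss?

Cylindrical conduction, so R = ln(r₂/r₁)/(2πkL) per layer, in series:
R_stainless steel pipe wall = ln(27.4/20)/(2π×16.5×7.56) = 4.017×10^-4 K/W
R_vermiculite fill = ln(102.4/27.4)/(2π×0.0614×7.56) = 0.452 K/W
R_outer film = 1/(h_o·2πr_oL) = 1/(18.4×2π×0.1024×7.56) = 0.01117 K/W
R_total = 0.4636 K/W
Q = ΔT/R_total = 223/0.4636

Q ≈ 481 W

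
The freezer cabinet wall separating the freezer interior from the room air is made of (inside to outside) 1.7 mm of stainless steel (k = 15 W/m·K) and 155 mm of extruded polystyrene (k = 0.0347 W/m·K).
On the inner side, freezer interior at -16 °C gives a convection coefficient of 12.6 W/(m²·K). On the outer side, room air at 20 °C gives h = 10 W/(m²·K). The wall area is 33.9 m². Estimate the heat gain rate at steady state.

Using the resistance-network approach (series):
R_inner film = 1/(h_i·A) = 1/(12.6×33.9) = 0.002341 K/W
R_stainless steel = L/(kA) = 0.0017/(15×33.9) = 3.343×10^-6 K/W
R_extruded polystyrene = L/(kA) = 0.155/(0.0347×33.9) = 0.1318 K/W
R_outer film = 1/(h_o·A) = 1/(10×33.9) = 0.00295 K/W
R_total = 0.1371 K/W
Q = ΔT / R_total = 36 / 0.1371

Q ≈ 263 W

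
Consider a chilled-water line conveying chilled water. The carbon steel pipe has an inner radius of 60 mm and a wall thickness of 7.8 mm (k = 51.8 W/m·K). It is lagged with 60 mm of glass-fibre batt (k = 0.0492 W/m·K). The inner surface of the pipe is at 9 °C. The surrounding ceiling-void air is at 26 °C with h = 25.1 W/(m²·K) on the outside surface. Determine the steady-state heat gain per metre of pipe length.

Per-layer cylindrical resistances, series-summed:
R_carbon steel pipe wall = ln(67.8/60)/(2π×51.8×1) = 3.755×10^-4 K/W
R_glass-fibre batt = ln(127.8/67.8)/(2π×0.0492×1) = 2.051 K/W
R_outer film = 1/(h_o·2πr_oL) = 1/(25.1×2π×0.1278×1) = 0.04962 K/W
R_total = 2.101 K/W
Q = ΔT/R_total = 17/2.101

q′ ≈ 8.09 W/m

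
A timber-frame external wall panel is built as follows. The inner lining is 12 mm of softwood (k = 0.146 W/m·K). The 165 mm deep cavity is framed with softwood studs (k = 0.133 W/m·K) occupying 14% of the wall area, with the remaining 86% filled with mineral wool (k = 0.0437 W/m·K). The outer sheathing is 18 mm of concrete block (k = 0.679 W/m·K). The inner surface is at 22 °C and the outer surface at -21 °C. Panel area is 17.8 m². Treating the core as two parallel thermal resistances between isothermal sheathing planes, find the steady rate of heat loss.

Q ≈ 251 W

Sheathing layers in series; stud and cavity paths in parallel between them.
R_inner = 0.012/(0.146×17.8) = 0.004618 K/W
R_stud  = 0.165/(0.133×0.14×17.8) = 0.4978 K/W
R_cav   = 0.165/(0.0437×0.86×17.8) = 0.2467 K/W
1/R_core = 1/R_stud + 1/R_cav → R_core = 0.1649 K/W
R_outer = 0.018/(0.679×17.8) = 0.001489 K/W
R_total = 0.171 K/W
Q = ΔT/R_total = 43/0.171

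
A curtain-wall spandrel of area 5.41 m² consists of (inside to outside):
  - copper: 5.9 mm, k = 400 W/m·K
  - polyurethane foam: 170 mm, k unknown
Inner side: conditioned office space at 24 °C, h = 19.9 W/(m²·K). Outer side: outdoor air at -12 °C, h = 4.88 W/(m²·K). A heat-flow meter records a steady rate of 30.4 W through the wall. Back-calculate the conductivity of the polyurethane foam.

Series thermal resistances:
R_inner film = 1/(h_i·A) = 1/(19.9×5.41) = 0.009289 K/W
R_copper = L/(kA) = 0.0059/(400×5.41) = 2.726×10^-6 K/W
R_outer film = 1/(h_o·A) = 1/(4.88×5.41) = 0.03788 K/W
Sum of known resistances R_other = 0.04717 K/W
Total R = ΔT/Q = 36/30.4 = 1.184 K/W
R_polyurethane foam = R_total − R_other = 1.137 K/W
k = L/(R·A) = 0.17/(1.137×5.41)

k ≈ 0.0276 W/(m·K)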